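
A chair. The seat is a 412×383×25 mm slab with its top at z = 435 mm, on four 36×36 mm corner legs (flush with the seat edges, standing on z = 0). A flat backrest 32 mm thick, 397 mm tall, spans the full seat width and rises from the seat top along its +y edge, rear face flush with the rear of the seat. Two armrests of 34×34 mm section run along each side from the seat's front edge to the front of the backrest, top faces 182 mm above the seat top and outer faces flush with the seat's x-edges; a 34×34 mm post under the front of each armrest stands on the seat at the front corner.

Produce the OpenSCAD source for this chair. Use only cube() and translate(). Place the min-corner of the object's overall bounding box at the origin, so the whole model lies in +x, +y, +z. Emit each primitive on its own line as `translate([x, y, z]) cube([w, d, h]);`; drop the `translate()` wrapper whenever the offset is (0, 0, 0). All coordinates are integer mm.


translate([0, 0, 410]) cube([412, 383, 25]);
cube([36, 36, 410]);
translate([376, 0, 0]) cube([36, 36, 410]);
translate([0, 347, 0]) cube([36, 36, 410]);
translate([376, 347, 0]) cube([36, 36, 410]);
translate([0, 351, 435]) cube([412, 32, 397]);
translate([0, 0, 583]) cube([34, 351, 34]);
translate([378, 0, 583]) cube([34, 351, 34]);
translate([0, 0, 435]) cube([34, 34, 148]);
translate([378, 0, 435]) cube([34, 34, 148]);


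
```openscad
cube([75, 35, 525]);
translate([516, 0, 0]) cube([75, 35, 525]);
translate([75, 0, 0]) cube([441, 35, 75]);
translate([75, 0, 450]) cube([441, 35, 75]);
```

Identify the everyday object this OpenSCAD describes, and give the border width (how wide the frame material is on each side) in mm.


A picture frame. The border width is 75 mm.

Four thin pieces enclosing a rectangular opening — a picture frame. The two full-height stiles are 525 mm tall; the top rail sits at z = 450 and is 75 mm tall, so the border above the opening is 525 − 450 = 75 mm, matching the stile x-width.


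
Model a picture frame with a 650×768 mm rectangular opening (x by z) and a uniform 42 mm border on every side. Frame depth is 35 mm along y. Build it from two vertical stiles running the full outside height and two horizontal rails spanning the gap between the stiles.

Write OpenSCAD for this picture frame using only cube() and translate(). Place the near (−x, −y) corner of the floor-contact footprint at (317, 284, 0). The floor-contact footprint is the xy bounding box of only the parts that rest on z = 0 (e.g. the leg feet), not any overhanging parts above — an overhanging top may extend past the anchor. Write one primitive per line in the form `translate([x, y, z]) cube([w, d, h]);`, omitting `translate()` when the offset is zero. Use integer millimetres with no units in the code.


translate([317, 284, 0]) cube([42, 35, 852]);
translate([1009, 284, 0]) cube([42, 35, 852]);
translate([359, 284, 0]) cube([650, 35, 42]);
translate([359, 284, 810]) cube([650, 35, 42]);


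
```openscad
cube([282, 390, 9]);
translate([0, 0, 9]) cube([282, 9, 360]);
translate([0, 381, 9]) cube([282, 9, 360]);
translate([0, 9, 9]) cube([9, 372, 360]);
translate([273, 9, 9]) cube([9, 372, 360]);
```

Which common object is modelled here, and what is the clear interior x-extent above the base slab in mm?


An open box. The internal width is 264 mm.

A 282×390 base slab with four walls standing on it — an open box. The base is 282 mm wide and the walls are 9 mm thick, so the internal width is 282 − 2 × 9 = 264 mm.


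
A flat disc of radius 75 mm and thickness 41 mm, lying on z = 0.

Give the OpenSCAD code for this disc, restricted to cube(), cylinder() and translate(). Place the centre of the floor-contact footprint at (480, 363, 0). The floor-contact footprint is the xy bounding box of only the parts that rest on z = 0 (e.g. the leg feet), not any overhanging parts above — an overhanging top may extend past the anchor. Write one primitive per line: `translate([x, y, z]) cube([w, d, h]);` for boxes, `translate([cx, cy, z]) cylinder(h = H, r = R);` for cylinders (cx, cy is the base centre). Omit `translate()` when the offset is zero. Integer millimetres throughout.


translate([480, 363, 0]) cylinder(h = 41, r = 75);


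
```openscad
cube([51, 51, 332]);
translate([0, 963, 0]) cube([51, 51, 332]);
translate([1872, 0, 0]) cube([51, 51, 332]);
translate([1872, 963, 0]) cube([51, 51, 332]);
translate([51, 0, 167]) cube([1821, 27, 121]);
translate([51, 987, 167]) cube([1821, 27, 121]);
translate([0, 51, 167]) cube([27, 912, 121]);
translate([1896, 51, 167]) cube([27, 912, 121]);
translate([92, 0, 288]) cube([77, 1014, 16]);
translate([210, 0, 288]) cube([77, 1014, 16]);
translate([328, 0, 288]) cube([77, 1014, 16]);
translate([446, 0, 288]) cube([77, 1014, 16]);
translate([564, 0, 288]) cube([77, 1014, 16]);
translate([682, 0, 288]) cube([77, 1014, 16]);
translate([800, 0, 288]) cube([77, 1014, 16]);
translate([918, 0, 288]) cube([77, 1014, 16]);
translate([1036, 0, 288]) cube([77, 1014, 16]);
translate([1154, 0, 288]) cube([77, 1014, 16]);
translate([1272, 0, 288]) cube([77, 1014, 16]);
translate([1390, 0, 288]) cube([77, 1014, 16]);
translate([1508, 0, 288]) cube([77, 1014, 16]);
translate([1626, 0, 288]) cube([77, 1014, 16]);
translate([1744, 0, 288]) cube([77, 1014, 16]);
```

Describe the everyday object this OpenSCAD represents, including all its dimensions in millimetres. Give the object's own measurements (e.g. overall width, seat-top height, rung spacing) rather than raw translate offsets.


A bed frame 1923 mm long (x) by 1014 mm wide (y). Four 51×51 mm corner posts, 332 mm tall, at the corners of the footprint. Four rails of 27 mm thickness and 121 mm height run between adjacent posts with their undersides at z = 167 mm, their outer faces flush with the outside of the frame (the two x-running rails run between the posts' inner faces; the two y-running rails run between the posts' inner faces). 15 slats, each 77 mm wide (x) and 16 mm thick, lie across the top of the two x-running rails, running the full 1014 mm width of the frame in y; along x they sit between the end posts with a 41 mm gap after the −x posts and between neighbouring slats, leaving 51 mm before the +x posts.


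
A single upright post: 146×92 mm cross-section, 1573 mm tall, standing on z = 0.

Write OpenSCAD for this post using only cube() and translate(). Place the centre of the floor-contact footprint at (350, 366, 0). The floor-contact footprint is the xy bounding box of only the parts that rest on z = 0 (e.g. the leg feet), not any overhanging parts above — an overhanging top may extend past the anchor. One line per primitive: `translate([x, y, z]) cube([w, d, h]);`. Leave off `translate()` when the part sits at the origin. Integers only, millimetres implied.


translate([277, 320, 0]) cube([146, 92, 1573]);


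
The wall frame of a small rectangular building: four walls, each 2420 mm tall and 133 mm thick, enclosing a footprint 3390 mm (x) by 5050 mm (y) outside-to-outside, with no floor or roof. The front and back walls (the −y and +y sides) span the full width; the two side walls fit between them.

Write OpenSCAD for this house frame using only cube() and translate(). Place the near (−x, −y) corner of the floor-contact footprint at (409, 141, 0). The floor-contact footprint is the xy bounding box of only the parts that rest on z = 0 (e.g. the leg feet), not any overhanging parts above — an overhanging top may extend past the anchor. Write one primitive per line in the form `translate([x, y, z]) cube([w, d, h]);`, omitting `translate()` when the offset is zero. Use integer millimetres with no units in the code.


translate([409, 141, 0]) cube([3390, 133, 2420]);
translate([409, 5058, 0]) cube([3390, 133, 2420]);
translate([409, 274, 0]) cube([133, 4784, 2420]);
translate([3666, 274, 0]) cube([133, 4784, 2420]);


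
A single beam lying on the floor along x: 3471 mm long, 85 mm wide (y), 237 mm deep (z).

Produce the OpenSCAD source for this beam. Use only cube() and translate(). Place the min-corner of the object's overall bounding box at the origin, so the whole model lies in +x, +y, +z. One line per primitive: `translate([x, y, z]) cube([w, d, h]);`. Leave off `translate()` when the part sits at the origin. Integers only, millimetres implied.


cube([3471, 85, 237]);


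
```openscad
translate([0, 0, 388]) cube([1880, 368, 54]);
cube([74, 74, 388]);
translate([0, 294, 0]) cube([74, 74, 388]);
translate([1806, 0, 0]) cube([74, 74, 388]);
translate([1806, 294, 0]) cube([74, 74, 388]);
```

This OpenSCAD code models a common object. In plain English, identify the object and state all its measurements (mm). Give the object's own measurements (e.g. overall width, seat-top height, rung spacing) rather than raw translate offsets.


A long wooden bench with a 1880 mm (x) × 368 mm (y) seat, 54 mm thick, its top surface 442 mm above the floor. Four 74 mm square legs at the seat corners, flush with the edges, run from z = 0 to the seat underside.


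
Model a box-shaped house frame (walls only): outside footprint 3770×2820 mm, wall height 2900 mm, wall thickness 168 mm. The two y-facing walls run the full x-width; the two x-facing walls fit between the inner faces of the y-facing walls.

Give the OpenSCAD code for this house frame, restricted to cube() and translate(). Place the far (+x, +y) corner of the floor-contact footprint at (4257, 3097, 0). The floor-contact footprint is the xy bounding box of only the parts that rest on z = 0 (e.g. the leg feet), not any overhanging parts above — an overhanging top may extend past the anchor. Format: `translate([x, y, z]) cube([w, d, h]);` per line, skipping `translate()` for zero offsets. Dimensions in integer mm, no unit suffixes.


translate([487, 277, 0]) cube([3770, 168, 2900]);
translate([487, 2929, 0]) cube([3770, 168, 2900]);
translate([487, 445, 0]) cube([168, 2484, 2900]);
translate([4089, 445, 0]) cube([168, 2484, 2900]);


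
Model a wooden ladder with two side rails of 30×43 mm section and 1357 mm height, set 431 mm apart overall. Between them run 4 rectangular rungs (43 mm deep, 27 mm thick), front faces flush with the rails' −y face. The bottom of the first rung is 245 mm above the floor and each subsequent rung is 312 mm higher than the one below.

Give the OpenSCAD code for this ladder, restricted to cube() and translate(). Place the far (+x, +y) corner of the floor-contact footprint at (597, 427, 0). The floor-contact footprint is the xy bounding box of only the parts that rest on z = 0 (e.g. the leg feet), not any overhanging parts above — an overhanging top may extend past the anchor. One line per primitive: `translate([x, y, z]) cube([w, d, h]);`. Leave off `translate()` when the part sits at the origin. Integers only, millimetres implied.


// rung span = 431 - 2*30 = 371
// rung[k] z = 245 + k*312
translate([166, 384, 0]) cube([30, 43, 1357]);
translate([567, 384, 0]) cube([30, 43, 1357]);
translate([196, 384, 245]) cube([371, 43, 27]);
translate([196, 384, 557]) cube([371, 43, 27]);
translate([196, 384, 869]) cube([371, 43, 27]);
translate([196, 384, 1181]) cube([371, 43, 27]);


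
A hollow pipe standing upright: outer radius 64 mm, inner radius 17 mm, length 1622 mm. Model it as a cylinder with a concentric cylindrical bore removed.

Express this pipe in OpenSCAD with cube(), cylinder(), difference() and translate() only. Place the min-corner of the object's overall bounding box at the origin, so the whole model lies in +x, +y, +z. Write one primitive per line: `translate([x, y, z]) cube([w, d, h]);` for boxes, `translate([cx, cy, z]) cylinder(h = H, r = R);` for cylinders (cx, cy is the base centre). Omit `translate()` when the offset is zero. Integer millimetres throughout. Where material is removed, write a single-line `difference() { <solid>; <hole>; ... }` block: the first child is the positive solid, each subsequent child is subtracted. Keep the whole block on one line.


difference() { translate([64, 64, 0]) cylinder(h = 1622, r = 64); translate([64, 64, 0]) cylinder(h = 1622, r = 17); }


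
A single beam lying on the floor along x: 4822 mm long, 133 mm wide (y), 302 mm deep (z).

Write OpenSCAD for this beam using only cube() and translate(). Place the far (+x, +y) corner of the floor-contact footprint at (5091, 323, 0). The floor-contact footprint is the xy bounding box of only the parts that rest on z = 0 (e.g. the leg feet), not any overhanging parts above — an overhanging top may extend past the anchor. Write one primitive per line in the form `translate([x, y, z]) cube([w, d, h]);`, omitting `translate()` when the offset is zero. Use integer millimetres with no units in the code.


translate([269, 190, 0]) cube([4822, 133, 302]);


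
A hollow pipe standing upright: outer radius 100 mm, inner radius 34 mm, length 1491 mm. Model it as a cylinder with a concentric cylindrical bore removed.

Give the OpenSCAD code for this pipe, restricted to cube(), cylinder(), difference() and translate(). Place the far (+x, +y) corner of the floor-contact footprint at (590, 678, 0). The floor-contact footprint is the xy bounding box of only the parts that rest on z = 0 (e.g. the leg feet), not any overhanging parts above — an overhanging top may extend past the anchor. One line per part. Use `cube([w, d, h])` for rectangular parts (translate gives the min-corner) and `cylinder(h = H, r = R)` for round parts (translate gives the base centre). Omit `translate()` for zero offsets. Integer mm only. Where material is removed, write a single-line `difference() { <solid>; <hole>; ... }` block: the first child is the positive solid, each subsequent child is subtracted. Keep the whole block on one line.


difference() { translate([490, 578, 0]) cylinder(h = 1491, r = 100); translate([490, 578, 0]) cylinder(h = 1491, r = 34); }


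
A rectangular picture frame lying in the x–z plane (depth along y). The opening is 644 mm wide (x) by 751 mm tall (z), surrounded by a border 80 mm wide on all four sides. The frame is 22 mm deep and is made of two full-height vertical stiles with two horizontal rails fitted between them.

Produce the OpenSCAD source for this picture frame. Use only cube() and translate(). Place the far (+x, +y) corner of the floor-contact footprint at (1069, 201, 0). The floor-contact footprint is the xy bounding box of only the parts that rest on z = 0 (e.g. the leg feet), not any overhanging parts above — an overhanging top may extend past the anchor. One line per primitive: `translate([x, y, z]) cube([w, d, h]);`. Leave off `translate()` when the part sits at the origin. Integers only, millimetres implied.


translate([265, 179, 0]) cube([80, 22, 911]);
translate([989, 179, 0]) cube([80, 22, 911]);
translate([345, 179, 0]) cube([644, 22, 80]);
translate([345, 179, 831]) cube([644, 22, 80]);


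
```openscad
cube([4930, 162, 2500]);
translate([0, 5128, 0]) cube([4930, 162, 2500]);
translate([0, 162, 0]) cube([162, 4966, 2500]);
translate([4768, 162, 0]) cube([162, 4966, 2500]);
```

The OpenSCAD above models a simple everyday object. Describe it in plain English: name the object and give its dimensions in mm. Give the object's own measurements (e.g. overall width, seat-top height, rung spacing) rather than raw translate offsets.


The wall frame of a small rectangular building: four walls, each 2500 mm tall and 162 mm thick, enclosing a footprint 4930 mm (x) by 5290 mm (y) outside-to-outside, with no floor or roof. The front and back walls (the −y and +y sides) span the full width; the two side walls fit between them.


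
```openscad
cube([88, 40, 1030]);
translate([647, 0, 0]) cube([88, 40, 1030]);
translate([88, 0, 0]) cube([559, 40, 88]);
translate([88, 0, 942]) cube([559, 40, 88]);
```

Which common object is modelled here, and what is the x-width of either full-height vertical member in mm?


A picture frame. The border width is 88 mm.

Four thin pieces enclosing a rectangular opening — a picture frame. The two full-height stiles are 1030 mm tall; the top rail sits at z = 942 and is 88 mm tall, so the border above the opening is 1030 − 942 = 88 mm, matching the stile x-width.


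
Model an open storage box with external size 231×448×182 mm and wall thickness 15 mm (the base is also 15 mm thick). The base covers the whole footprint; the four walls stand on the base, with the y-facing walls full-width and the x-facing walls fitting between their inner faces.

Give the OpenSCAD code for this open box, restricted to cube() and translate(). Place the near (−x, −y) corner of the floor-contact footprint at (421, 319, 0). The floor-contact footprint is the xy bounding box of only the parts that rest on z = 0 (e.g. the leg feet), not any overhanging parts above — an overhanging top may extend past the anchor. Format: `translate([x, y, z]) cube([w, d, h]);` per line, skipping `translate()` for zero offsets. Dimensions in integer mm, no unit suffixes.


translate([421, 319, 0]) cube([231, 448, 15]);
translate([421, 319, 15]) cube([231, 15, 167]);
translate([421, 752, 15]) cube([231, 15, 167]);
translate([421, 334, 15]) cube([15, 418, 167]);
translate([637, 334, 15]) cube([15, 418, 167]);


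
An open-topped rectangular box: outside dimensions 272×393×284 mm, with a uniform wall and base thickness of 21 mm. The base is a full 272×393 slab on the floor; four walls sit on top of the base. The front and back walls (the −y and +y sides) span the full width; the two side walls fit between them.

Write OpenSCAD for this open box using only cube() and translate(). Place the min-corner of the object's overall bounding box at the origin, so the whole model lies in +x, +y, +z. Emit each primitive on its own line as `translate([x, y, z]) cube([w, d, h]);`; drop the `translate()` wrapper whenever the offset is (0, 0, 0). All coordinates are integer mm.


cube([272, 393, 21]);
translate([0, 0, 21]) cube([272, 21, 263]);
translate([0, 372, 21]) cube([272, 21, 263]);
translate([0, 21, 21]) cube([21, 351, 263]);
translate([251, 21, 21]) cube([21, 351, 263]);


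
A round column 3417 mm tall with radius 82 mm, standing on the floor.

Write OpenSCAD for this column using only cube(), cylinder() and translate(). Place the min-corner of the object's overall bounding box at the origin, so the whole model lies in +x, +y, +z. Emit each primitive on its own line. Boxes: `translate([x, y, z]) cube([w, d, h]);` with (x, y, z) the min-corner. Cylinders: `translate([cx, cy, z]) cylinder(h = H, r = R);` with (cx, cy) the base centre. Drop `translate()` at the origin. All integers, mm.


translate([82, 82, 0]) cylinder(h = 3417, r = 82);


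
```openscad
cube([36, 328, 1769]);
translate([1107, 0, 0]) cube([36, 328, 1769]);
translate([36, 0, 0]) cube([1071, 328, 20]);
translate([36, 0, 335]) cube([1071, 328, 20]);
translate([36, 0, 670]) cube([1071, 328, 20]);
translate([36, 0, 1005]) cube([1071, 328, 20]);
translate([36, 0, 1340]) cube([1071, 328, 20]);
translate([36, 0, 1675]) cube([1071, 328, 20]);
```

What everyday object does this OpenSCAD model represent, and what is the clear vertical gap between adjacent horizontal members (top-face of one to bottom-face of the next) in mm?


A bookshelf. The clear shelf gap is 315 mm.

Two tall side panels with 6 horizontal boards between them — a bookshelf. The first two shelf undersides are at z = 0 and z = 335; with shelf thickness 20, the clear gap is 335 − 0 − 20 = 315 mm.


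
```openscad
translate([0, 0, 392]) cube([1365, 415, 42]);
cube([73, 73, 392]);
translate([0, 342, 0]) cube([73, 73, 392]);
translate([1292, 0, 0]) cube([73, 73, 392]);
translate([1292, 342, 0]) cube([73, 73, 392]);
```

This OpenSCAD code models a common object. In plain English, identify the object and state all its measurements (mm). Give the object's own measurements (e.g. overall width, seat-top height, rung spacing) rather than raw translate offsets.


A long wooden bench with a 1365 mm (x) × 415 mm (y) seat, 42 mm thick, its top surface 434 mm above the floor. Four 73 mm square legs at the seat corners, flush with the edges, run from z = 0 to the seat underside.


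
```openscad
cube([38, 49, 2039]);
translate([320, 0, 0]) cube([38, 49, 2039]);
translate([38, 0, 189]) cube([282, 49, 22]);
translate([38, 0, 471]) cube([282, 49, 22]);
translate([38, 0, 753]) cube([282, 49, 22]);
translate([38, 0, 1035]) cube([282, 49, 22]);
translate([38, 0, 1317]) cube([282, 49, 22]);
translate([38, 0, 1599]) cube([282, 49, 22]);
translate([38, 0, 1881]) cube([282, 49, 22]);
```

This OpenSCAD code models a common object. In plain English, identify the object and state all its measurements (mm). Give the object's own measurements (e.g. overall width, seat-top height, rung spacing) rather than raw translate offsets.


A straight ladder. Two 38×49 mm vertical rails, 2039 mm tall, stand 358 mm apart (outside-to-outside) with their front faces coplanar on the −y side. 7 rungs, each 49 mm deep and 22 mm tall, span between the inner faces of the rails, front faces flush with the rails. The lowest rung's underside is at z = 189 mm and rungs are spaced 282 mm apart (underside to underside).


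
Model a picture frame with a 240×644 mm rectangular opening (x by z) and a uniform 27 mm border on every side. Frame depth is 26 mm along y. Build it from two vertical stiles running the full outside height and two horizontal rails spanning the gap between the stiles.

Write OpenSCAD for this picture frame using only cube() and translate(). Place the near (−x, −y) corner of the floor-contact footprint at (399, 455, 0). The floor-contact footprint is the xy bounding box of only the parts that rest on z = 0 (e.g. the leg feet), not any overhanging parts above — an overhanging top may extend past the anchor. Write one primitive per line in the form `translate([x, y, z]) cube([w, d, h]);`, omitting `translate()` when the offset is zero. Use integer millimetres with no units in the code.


translate([399, 455, 0]) cube([27, 26, 698]);
translate([666, 455, 0]) cube([27, 26, 698]);
translate([426, 455, 0]) cube([240, 26, 27]);
translate([426, 455, 671]) cube([240, 26, 27]);


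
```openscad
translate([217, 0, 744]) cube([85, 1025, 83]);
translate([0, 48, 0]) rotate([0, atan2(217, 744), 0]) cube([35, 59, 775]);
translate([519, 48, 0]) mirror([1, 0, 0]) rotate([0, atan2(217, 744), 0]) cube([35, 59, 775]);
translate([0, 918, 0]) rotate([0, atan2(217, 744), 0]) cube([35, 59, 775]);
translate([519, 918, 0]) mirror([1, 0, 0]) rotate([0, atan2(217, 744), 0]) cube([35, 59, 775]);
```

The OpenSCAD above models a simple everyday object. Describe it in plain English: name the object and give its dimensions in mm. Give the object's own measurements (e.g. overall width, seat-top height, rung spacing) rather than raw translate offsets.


A sawhorse. A 85×1025×83 mm beam (x, y, z) sits on two A-frame leg pairs. Each pair is two raked legs of 35×59 mm section (59 mm along y) splaying symmetrically in x. Each leg rises 744 mm vertically over 217 mm of horizontal reach and is 775 mm long along its own axis. Every leg's outer bottom edge rests on the floor and its outer top edge meets a bottom edge of the beam — the left legs (tilting toward +x) meet the beam's −x bottom edge, the right legs (their mirror images, tilting toward −x) meet its +x bottom edge — so the leg tops tuck under the beam, the beam's underside is 744 mm above the floor, and the feet are 519 mm apart outside-to-outside with the beam centred between them. The two leg pairs are set in 48 mm from either end of the beam.


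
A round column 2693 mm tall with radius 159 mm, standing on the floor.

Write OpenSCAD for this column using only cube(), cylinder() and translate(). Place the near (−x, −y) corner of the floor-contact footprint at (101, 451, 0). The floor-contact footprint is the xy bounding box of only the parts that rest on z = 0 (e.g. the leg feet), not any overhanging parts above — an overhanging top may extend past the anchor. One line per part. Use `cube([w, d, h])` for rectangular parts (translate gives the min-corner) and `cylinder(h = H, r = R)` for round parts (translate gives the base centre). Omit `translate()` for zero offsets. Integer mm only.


translate([260, 610, 0]) cylinder(h = 2693, r = 159);


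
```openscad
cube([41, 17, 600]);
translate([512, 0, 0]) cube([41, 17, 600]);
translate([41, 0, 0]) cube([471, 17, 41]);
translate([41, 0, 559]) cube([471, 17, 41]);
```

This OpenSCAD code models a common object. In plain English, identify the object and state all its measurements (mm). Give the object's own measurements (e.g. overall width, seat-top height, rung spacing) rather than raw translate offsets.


A rectangular picture frame lying in the x–z plane (depth along y). The opening is 471 mm wide (x) by 518 mm tall (z), surrounded by a border 41 mm wide on all four sides. The frame is 17 mm deep and is made of two full-height vertical stiles with two horizontal rails fitted between them.


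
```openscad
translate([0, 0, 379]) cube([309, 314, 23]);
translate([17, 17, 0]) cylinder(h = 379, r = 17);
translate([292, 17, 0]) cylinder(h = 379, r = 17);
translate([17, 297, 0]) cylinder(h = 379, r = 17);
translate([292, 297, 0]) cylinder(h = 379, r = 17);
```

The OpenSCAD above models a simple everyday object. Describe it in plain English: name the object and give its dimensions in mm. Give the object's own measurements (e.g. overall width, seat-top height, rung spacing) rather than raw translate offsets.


A simple wooden stool: a rectangular seat 309 mm (x) by 314 mm (y), 23 mm thick, top face at z = 402 mm, on four round legs, each 34 mm in diameter. The legs rest on z = 0, each leg's axis is inset half a diameter from the nearest pair of seat edges (so the leg's bounding box is flush with the corner).


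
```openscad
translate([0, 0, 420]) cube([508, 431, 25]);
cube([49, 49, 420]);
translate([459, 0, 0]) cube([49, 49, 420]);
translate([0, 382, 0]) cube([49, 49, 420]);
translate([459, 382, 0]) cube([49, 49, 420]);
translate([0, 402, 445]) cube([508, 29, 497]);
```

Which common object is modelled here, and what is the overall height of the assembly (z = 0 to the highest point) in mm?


A chair. The overall height is 942 mm.

A slab on four corner posts with a tall panel at the back — a chair. The seat slab sits at z = 420 with thickness 25, and the 497 mm backrest starts at the seat top, so the overall height is 420 + 25 + 497 = 942 mm.


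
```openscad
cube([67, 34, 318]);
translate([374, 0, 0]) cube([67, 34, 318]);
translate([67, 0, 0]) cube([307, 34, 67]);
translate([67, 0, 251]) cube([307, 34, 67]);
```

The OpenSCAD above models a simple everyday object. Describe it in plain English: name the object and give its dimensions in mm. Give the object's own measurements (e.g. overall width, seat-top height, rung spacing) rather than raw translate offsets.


A rectangular picture frame lying in the x–z plane (depth along y). The opening is 307 mm wide (x) by 184 mm tall (z), surrounded by a border 67 mm wide on all four sides. The frame is 34 mm deep and is made of two full-height vertical stiles with two horizontal rails fitted between them.


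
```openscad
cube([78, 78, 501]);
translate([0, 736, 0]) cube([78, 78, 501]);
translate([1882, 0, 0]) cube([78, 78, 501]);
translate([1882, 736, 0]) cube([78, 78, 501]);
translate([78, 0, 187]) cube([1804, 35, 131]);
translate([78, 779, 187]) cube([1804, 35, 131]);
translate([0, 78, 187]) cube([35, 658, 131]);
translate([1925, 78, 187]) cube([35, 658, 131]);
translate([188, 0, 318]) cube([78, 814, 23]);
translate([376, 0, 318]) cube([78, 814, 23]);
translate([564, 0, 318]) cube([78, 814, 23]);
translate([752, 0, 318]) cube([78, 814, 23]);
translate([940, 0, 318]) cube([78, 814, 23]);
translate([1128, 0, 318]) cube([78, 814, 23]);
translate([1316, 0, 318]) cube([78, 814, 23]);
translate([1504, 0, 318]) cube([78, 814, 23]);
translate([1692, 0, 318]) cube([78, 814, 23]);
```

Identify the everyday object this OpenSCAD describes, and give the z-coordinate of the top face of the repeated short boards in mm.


A bed frame. The slat-top height is 341 mm.

Four posts, four rails, and a row of slats — a bed frame. Slats sit on the rails at z = 187 + 131 = 318; with slat thickness 23, the top is 341 mm.


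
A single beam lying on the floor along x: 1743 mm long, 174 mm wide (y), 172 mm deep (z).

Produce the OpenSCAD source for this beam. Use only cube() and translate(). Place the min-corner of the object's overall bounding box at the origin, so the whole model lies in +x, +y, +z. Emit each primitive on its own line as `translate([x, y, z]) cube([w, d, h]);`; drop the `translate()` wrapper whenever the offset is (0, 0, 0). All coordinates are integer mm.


cube([1743, 174, 172]);


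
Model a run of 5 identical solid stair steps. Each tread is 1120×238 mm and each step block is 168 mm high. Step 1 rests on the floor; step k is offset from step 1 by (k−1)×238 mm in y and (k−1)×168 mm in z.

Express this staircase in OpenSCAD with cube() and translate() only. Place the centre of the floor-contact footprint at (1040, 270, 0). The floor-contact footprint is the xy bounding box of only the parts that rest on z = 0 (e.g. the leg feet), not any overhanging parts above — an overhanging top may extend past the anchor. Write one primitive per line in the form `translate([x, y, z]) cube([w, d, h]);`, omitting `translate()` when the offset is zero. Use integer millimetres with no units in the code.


translate([480, 151, 0]) cube([1120, 238, 168]);
translate([480, 389, 168]) cube([1120, 238, 168]);
translate([480, 627, 336]) cube([1120, 238, 168]);
translate([480, 865, 504]) cube([1120, 238, 168]);
translate([480, 1103, 672]) cube([1120, 238, 168]);


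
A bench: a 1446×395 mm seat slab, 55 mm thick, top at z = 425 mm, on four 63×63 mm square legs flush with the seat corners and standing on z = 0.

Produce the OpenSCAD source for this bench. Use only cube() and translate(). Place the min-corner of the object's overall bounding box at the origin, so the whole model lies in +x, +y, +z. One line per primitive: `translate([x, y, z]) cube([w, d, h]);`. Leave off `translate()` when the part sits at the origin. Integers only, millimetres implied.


// leg_h = 425 − 55 = 370
translate([0, 0, 370]) cube([1446, 395, 55]);
cube([63, 63, 370]);
translate([0, 332, 0]) cube([63, 63, 370]);
translate([1383, 0, 0]) cube([63, 63, 370]);
translate([1383, 332, 0]) cube([63, 63, 370]);


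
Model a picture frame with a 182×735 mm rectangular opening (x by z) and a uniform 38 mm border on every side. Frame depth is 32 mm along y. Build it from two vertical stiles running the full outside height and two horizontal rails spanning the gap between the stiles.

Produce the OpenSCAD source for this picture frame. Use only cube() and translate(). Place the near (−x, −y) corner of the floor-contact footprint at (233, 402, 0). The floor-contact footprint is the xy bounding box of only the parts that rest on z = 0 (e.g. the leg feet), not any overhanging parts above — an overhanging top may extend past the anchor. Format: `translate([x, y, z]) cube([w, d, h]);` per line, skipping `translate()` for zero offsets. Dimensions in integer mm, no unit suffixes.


translate([233, 402, 0]) cube([38, 32, 811]);
translate([453, 402, 0]) cube([38, 32, 811]);
translate([271, 402, 0]) cube([182, 32, 38]);
translate([271, 402, 773]) cube([182, 32, 38]);


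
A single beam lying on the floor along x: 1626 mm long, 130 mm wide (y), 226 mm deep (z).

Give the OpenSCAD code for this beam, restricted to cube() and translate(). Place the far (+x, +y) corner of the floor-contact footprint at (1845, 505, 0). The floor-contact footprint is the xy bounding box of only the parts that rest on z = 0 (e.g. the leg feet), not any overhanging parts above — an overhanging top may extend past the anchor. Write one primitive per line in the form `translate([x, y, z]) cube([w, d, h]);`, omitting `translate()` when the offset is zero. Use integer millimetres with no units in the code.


translate([219, 375, 0]) cube([1626, 130, 226]);


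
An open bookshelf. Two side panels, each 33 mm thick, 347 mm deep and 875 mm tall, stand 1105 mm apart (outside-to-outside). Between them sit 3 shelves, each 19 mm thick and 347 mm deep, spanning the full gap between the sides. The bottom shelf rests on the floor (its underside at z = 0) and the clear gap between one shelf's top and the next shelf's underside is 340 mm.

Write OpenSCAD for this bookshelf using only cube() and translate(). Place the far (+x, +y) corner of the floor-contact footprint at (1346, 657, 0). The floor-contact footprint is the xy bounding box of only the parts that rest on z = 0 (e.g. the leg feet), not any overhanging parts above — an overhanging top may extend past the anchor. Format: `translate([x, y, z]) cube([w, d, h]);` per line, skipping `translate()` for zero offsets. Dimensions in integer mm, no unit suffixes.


translate([241, 310, 0]) cube([33, 347, 875]);
translate([1313, 310, 0]) cube([33, 347, 875]);
translate([274, 310, 0]) cube([1039, 347, 19]);
translate([274, 310, 359]) cube([1039, 347, 19]);
translate([274, 310, 718]) cube([1039, 347, 19]);


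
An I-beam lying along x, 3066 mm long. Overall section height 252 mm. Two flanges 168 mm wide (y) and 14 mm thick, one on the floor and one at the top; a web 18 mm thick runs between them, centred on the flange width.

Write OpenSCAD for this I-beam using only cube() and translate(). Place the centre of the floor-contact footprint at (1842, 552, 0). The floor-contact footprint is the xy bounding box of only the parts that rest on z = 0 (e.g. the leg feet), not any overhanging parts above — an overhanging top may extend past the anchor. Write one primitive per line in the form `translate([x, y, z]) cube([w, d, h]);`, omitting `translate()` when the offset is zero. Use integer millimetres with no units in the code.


translate([309, 468, 0]) cube([3066, 168, 14]);
translate([309, 543, 14]) cube([3066, 18, 224]);
translate([309, 468, 238]) cube([3066, 168, 14]);


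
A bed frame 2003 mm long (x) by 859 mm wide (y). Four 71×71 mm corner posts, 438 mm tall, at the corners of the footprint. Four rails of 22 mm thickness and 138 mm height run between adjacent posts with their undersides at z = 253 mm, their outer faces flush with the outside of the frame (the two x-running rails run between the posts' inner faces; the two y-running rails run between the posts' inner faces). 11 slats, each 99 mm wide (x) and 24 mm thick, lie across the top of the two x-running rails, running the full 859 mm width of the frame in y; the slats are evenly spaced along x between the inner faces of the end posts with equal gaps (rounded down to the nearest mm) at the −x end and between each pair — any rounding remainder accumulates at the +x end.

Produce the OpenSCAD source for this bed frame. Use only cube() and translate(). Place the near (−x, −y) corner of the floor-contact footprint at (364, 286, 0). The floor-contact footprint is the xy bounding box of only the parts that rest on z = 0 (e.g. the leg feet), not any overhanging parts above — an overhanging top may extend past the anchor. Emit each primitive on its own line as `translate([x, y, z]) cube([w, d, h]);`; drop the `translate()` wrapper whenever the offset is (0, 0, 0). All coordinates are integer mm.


translate([364, 286, 0]) cube([71, 71, 438]);
translate([364, 1074, 0]) cube([71, 71, 438]);
translate([2296, 286, 0]) cube([71, 71, 438]);
translate([2296, 1074, 0]) cube([71, 71, 438]);
translate([435, 286, 253]) cube([1861, 22, 138]);
translate([435, 1123, 253]) cube([1861, 22, 138]);
translate([364, 357, 253]) cube([22, 717, 138]);
translate([2345, 357, 253]) cube([22, 717, 138]);
translate([499, 286, 391]) cube([99, 859, 24]);
translate([662, 286, 391]) cube([99, 859, 24]);
translate([825, 286, 391]) cube([99, 859, 24]);
translate([988, 286, 391]) cube([99, 859, 24]);
translate([1151, 286, 391]) cube([99, 859, 24]);
translate([1314, 286, 391]) cube([99, 859, 24]);
translate([1477, 286, 391]) cube([99, 859, 24]);
translate([1640, 286, 391]) cube([99, 859, 24]);
translate([1803, 286, 391]) cube([99, 859, 24]);
translate([1966, 286, 391]) cube([99, 859, 24]);
translate([2129, 286, 391]) cube([99, 859, 24]);


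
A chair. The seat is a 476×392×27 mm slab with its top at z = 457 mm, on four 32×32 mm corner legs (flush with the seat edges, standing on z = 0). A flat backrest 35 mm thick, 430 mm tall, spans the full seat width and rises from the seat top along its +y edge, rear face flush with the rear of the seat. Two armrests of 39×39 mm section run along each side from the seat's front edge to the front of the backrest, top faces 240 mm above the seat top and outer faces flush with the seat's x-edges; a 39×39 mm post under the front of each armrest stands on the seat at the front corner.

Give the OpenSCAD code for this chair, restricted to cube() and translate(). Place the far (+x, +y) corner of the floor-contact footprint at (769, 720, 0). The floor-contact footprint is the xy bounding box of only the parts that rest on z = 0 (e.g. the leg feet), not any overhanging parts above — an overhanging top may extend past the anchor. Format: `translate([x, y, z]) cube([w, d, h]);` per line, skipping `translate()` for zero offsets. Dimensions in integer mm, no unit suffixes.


translate([293, 328, 430]) cube([476, 392, 27]);
translate([293, 328, 0]) cube([32, 32, 430]);
translate([737, 328, 0]) cube([32, 32, 430]);
translate([293, 688, 0]) cube([32, 32, 430]);
translate([737, 688, 0]) cube([32, 32, 430]);
translate([293, 685, 457]) cube([476, 35, 430]);
translate([293, 328, 658]) cube([39, 357, 39]);
translate([730, 328, 658]) cube([39, 357, 39]);
translate([293, 328, 457]) cube([39, 39, 201]);
translate([730, 328, 457]) cube([39, 39, 201]);


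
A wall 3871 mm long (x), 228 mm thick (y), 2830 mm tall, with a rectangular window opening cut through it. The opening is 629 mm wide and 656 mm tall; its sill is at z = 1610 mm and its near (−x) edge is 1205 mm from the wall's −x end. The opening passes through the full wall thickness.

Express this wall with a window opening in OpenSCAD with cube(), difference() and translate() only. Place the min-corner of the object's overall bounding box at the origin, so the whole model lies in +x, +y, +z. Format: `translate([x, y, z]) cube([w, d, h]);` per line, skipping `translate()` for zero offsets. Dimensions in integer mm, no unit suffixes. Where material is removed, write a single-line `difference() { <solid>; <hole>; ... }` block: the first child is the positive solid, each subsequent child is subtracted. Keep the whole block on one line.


difference() { cube([3871, 228, 2830]); translate([1205, 0, 1610]) cube([629, 228, 656]); }


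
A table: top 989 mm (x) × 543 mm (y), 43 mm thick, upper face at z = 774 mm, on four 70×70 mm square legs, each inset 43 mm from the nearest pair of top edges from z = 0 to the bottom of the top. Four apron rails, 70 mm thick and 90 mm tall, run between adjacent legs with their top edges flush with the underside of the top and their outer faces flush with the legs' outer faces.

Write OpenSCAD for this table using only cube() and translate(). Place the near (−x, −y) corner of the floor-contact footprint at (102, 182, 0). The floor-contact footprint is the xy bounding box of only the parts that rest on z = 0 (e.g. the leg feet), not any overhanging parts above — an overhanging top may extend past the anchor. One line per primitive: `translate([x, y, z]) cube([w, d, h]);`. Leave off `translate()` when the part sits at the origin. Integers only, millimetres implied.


translate([59, 139, 731]) cube([989, 543, 43]);
translate([102, 182, 0]) cube([70, 70, 731]);
translate([935, 182, 0]) cube([70, 70, 731]);
translate([102, 569, 0]) cube([70, 70, 731]);
translate([935, 569, 0]) cube([70, 70, 731]);
translate([172, 182, 641]) cube([763, 70, 90]);
translate([172, 569, 641]) cube([763, 70, 90]);
translate([102, 252, 641]) cube([70, 317, 90]);
translate([935, 252, 641]) cube([70, 317, 90]);


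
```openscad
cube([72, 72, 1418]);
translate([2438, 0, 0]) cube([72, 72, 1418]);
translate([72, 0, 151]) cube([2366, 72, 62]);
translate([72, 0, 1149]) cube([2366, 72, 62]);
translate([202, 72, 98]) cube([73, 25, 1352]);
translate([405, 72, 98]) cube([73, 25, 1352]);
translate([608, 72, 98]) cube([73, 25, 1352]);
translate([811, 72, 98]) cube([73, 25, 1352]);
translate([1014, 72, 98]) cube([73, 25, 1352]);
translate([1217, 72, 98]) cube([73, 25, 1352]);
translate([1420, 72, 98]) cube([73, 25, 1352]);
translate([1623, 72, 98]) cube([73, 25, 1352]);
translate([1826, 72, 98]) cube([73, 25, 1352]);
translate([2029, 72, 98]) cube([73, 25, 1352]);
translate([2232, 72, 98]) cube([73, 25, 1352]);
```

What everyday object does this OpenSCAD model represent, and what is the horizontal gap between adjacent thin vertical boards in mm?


A fence section. The picket gap is 130 mm.

Two posts, two rails, 11 pickets — a fence section. Span 2366 mm holds 11 pickets of 73 mm with 12 equal gaps: ⌊(2366 − 11·73) / 12⌋ = 130 mm.
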